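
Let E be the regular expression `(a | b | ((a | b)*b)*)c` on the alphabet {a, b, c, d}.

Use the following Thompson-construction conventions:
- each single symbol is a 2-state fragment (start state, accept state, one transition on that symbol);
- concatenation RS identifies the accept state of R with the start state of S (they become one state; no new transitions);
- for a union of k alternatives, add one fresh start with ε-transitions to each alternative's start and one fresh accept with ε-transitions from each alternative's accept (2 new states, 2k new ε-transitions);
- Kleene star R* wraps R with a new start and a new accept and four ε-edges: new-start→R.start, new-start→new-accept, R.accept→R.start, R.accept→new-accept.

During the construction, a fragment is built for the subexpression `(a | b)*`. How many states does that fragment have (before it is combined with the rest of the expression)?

Fragment for `(a | b)*`:
Each of the 2 symbol leaves contributes a 2-state fragment.
  a | b — 6 states
  (a | b)* — 8 states

8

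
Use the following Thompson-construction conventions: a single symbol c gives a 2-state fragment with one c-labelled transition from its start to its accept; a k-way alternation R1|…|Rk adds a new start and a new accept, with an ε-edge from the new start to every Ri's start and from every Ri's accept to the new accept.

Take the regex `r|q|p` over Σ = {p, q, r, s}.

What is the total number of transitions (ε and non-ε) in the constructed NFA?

Building bottom-up:
Each of the 3 symbol leaves contributes 1 transition (1 symbol, 0 ε).
  r|q|p — 9 transitions (3 symbol, 6 ε)

9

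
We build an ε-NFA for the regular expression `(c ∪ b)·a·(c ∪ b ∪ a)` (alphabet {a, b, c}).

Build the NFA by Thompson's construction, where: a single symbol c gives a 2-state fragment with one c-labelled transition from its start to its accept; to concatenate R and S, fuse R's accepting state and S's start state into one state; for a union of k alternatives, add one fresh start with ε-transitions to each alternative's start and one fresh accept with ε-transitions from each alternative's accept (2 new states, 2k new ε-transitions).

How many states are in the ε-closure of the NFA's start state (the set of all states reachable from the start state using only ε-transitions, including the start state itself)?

Let C(F) = |ε-closure(F.start)| within fragment F, and note whether F accepts ε. Symbol fragments have C = 1 and do not accept ε. Then:
  c ∪ b — new start ε-reaches every alternative's start; none of them accept ε, so the new accept is not reached: C = 1 + 1 + 1 = 3
  c ∪ b ∪ a — new start ε-reaches every alternative's start; none of them accept ε, so the new accept is not reached: C = 1 + 1 + 1 + 1 = 4
  (c ∪ b)·a·(c ∪ b ∪ a) — same as the first factor's closure: C = 3

3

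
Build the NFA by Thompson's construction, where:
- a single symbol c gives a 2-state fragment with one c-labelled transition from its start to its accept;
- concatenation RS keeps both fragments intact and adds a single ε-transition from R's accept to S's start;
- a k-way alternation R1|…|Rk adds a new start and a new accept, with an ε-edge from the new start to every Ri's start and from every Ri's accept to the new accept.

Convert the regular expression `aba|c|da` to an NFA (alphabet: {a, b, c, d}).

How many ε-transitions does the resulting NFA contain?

9

Bottom-up over the parse tree:
Each of the 6 symbol leaves contributes 0 ε-transitions.
  aba — 2 ε-transitions
  da — 1 ε-transition
  aba|c|da — 9 ε-transitions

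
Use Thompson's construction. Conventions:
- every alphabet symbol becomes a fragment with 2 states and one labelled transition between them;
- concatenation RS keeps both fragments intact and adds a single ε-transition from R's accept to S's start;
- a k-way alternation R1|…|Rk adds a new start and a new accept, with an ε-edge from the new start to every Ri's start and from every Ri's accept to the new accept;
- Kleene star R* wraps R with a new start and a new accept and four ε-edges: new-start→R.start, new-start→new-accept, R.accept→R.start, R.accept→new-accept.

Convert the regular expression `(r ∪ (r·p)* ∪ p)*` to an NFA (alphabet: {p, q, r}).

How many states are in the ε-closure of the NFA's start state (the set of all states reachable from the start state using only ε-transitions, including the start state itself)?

9

Let C(F) = |ε-closure(F.start)| within fragment F, and note whether F accepts ε. Symbol fragments have C = 1 and do not accept ε. Then:
  r·p : same as the first factor's closure: |closure| = 1
  (r·p)* : the star's fresh start ε-reaches both the body's start and the fresh accept: |closure| = 2 + 1 = 3
  r ∪ (r·p)* ∪ p : |closure| = 1 (new start) + (1 + 3 + 1) + 1 (new accept, since some branch ε-reaches its own accept) = 7
  (r ∪ (r·p)* ∪ p)* : new start has ε-edges to the inner start and to the new accept, so |closure| = 2 + 7 = 9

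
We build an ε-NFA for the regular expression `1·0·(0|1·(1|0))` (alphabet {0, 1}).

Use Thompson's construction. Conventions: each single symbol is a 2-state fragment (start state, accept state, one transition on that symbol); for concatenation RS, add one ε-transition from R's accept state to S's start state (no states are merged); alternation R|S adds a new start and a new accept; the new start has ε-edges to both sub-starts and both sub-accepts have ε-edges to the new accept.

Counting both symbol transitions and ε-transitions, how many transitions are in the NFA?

Per subexpression:
Each of the 6 symbol leaves contributes 1 transition (1 symbol, 0 ε).
  1|0 → 6 transitions (2 symbol, 4 ε)
  1·(1|0) → 8 transitions (3 symbol, 5 ε)
  0|1·(1|0) → 13 transitions (4 symbol, 9 ε)
  1·0·(0|1·(1|0)) → 17 transitions (6 symbol, 11 ε)

17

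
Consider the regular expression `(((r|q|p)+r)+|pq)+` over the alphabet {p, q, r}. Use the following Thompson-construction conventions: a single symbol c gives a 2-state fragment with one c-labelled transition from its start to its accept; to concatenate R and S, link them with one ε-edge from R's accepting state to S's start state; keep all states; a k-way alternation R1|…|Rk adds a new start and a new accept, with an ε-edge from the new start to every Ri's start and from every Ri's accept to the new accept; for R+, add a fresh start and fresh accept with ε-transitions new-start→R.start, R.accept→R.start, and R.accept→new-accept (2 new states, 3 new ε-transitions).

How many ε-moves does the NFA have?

21

Bottom-up over the parse tree:
Each of the 6 symbol leaves contributes 0 ε-transitions.
  r|q|p → 6 ε-transitions
  (r|q|p)+ → 9 ε-transitions
  (r|q|p)+r → 10 ε-transitions
  ((r|q|p)+r)+ → 13 ε-transitions
  pq → 1 ε-transition
  ((r|q|p)+r)+|pq → 18 ε-transitions
  (((r|q|p)+r)+|pq)+ → 21 ε-transitions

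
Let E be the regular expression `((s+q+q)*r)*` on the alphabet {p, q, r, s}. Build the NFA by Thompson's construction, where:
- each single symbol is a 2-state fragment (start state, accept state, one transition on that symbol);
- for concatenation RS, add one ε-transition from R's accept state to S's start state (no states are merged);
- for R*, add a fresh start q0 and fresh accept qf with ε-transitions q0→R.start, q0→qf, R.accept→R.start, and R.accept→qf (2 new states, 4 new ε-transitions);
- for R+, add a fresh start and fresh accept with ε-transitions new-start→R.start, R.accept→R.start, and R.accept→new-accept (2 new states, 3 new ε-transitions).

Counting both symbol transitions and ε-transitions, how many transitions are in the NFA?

Building bottom-up:
Each of the 4 symbol leaves contributes 1 transition (1 symbol, 0 ε).
  s+ = 4 transitions (1 symbol, 3 ε)
  q+ = 4 transitions (1 symbol, 3 ε)
  s+q+q = 11 transitions (3 symbol, 8 ε)
  (s+q+q)* = 15 transitions (3 symbol, 12 ε)
  (s+q+q)*r = 17 transitions (4 symbol, 13 ε)
  ((s+q+q)*r)* = 21 transitions (4 symbol, 17 ε)

21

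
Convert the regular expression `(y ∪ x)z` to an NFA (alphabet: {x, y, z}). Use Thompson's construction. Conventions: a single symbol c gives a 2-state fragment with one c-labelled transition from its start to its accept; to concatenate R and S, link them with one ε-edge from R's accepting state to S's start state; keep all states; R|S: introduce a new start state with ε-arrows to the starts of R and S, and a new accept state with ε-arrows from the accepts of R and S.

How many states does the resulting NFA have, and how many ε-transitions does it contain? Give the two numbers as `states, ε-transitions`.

Recursing over subexpressions:
Each of the 3 symbol leaves contributes 2 states and 0 ε-transitions.
  y ∪ x → 6 states, 4 ε-transitions
  (y ∪ x)z → 8 states, 5 ε-transitions

8, 5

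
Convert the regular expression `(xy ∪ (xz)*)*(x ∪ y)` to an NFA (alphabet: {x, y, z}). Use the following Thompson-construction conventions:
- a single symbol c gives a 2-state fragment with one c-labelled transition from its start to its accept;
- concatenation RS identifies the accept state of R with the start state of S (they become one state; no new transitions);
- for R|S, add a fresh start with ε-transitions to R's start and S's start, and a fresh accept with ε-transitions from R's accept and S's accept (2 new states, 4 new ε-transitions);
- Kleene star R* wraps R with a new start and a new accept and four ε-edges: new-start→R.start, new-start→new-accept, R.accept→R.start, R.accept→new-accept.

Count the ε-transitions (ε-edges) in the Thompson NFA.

Bottom-up over the parse tree:
Each of the 6 symbol leaves contributes 0 ε-transitions.
  xy = 0 ε-transitions
  xz = 0 ε-transitions
  (xz)* = 4 ε-transitions
  xy ∪ (xz)* = 8 ε-transitions
  (xy ∪ (xz)*)* = 12 ε-transitions
  x ∪ y = 4 ε-transitions
  (xy ∪ (xz)*)*(x ∪ y) = 16 ε-transitions

16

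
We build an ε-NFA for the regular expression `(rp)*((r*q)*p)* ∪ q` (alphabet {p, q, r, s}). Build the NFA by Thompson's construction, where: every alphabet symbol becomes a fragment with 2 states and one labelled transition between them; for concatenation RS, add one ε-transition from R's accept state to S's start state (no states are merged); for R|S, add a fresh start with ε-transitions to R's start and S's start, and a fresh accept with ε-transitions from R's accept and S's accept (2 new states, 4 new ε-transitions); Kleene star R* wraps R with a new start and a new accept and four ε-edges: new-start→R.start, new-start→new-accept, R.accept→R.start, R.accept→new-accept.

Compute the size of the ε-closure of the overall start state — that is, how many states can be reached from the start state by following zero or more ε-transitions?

Let C(F) = |ε-closure(F.start)| within fragment F, and note whether F accepts ε. Symbol fragments have C = 1 and do not accept ε. Then:
  rp — same as the first factor's closure: C = 1
  (rp)* — C = 1 (new start) + 1 (body) + 1 (new accept) = 3
  r* — new start has ε-edges to the inner start and to the new accept, so C = 2 + 1 = 3
  r*q — C = 3 + 1 = 4 (closure spills across the concat boundary because the left factor accepts ε)
  (r*q)* — new start has ε-edges to the inner start and to the new accept, so C = 2 + 4 = 6
  (r*q)*p — the left operand accepts ε, so the closure extends into the next operand (via the concat ε-link); C = 6 + 1 = 7
  ((r*q)*p)* — new start has ε-edges to the inner start and to the new accept, so C = 2 + 7 = 9
  (rp)*((r*q)*p)* — the left operand accepts ε, so the closure extends into the next operand (via the concat ε-link); C = 3 + 9 = 12
  (rp)*((r*q)*p)* ∪ q — C = 1 (new start) + (12 + 1) + 1 (new accept, since some branch ε-reaches its own accept) = 15

15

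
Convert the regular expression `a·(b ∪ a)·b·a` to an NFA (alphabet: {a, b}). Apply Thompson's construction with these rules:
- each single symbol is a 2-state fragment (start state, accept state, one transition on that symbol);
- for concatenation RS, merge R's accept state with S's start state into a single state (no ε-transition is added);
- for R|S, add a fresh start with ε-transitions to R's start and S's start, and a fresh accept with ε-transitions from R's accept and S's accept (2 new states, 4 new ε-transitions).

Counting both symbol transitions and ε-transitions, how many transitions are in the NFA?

Recursing over subexpressions:
Each of the 5 symbol leaves contributes 1 transition (1 symbol, 0 ε).
  b ∪ a — 6 transitions (2 symbol, 4 ε)
  a·(b ∪ a)·b·a — 9 transitions (5 symbol, 4 ε)

9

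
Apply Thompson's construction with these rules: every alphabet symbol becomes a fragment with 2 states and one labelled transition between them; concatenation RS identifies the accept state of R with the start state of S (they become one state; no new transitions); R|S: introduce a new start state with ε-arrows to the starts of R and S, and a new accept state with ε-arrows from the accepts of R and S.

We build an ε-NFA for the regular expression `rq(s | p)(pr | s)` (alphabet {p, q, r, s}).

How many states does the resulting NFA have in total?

14

Recursing over subexpressions:
Each of the 7 symbol leaves contributes a 2-state fragment.
  s | p = 6 states
  pr = 3 states
  pr | s = 7 states
  rq(s | p)(pr | s) = 14 states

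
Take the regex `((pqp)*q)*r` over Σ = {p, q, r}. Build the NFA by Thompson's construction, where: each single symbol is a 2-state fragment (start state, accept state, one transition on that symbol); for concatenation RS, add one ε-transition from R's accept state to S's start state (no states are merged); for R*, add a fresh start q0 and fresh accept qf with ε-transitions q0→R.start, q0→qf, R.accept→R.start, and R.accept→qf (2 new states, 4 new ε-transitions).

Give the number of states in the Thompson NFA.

14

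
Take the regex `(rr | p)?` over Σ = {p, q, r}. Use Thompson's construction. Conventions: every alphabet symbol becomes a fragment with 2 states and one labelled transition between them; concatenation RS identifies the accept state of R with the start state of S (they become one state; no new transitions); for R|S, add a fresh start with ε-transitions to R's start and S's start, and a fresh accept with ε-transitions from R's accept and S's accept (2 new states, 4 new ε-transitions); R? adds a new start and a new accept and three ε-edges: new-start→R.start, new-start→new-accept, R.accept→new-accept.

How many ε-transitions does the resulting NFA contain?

7

Building bottom-up:
Each of the 3 symbol leaves contributes 0 ε-transitions.
  rr — 0 ε-transitions
  rr | p — 4 ε-transitions
  (rr | p)? — 7 ε-transitions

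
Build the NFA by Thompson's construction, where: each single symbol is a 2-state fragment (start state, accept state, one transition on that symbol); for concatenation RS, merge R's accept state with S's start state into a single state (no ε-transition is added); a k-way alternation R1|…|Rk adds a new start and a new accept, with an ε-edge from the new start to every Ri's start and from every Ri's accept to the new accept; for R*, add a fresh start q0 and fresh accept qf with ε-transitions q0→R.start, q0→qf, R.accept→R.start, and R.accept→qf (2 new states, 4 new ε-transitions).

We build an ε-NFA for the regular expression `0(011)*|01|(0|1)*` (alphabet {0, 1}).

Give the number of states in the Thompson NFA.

20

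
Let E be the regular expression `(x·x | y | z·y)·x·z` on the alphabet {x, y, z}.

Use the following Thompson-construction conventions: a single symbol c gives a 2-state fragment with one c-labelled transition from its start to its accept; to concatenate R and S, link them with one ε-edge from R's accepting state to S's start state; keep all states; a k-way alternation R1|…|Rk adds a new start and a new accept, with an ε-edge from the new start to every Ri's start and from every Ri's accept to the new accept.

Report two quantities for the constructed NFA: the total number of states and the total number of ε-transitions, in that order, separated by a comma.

16, 10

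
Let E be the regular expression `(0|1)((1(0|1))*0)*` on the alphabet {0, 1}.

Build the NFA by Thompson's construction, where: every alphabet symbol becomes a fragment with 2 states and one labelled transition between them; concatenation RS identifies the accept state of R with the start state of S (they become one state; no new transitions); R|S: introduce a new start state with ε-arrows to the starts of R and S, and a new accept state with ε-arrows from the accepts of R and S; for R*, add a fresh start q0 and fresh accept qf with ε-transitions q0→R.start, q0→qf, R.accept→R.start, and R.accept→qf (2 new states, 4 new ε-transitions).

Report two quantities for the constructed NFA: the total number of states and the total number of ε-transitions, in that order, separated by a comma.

Recursing over subexpressions:
Each of the 6 symbol leaves contributes 2 states and 0 ε-transitions.
  0|1 → 6 states, 4 ε-transitions
  0|1 → 6 states, 4 ε-transitions
  1(0|1) → 7 states, 4 ε-transitions
  (1(0|1))* → 9 states, 8 ε-transitions
  (1(0|1))*0 → 10 states, 8 ε-transitions
  ((1(0|1))*0)* → 12 states, 12 ε-transitions
  (0|1)((1(0|1))*0)* → 17 states, 16 ε-transitions

17, 16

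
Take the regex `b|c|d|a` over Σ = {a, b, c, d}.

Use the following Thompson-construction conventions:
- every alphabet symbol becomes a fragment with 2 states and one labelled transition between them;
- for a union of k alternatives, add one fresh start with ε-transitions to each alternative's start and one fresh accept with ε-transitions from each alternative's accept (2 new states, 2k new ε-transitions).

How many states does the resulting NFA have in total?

10

Recursing over subexpressions:
Each of the 4 symbol leaves contributes a 2-state fragment.
  b|c|d|a : 10 states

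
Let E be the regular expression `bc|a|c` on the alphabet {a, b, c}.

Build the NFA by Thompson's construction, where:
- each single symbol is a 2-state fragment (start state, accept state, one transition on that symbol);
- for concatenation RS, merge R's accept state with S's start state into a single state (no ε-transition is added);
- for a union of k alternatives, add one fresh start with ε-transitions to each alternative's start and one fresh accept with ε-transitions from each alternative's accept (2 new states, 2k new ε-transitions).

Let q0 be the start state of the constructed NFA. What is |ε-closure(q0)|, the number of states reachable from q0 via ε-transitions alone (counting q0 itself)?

4

Work bottom-up. For each fragment F, track |ε-closure(F.start)| and whether F's accept lies in that closure (i.e. whether F accepts ε). A single-symbol fragment has closure size 1 and does not accept ε.
  bc → |ε-closure| equals the left operand's closure size = 1 (its accept is not ε-reachable, so the closure stops there)
  bc|a|c → |ε-closure| = 1 + 1 + 1 + 1 = 4 (the new accept is not ε-reachable since no branch accepts ε)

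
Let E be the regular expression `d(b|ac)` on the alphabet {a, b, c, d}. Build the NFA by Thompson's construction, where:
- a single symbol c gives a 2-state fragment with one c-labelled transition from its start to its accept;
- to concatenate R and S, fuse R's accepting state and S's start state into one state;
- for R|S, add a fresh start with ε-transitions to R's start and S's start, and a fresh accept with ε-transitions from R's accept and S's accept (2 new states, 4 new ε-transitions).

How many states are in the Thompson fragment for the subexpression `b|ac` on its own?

Fragment for `b|ac`:
Each of the 3 symbol leaves contributes a 2-state fragment.
  ac : 3 states
  b|ac : 7 states

7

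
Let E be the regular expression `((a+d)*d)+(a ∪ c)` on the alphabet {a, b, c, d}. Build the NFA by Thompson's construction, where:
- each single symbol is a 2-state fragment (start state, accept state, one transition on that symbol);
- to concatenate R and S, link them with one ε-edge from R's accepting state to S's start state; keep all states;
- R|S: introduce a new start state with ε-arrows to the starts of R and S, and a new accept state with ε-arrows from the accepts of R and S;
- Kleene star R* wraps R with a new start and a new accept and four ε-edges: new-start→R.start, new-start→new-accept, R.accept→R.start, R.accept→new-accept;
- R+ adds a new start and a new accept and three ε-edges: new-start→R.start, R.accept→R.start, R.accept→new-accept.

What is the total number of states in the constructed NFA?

18

Recursing over subexpressions:
Each of the 5 symbol leaves contributes a 2-state fragment.
  a+ = 4 states
  a+d = 6 states
  (a+d)* = 8 states
  (a+d)*d = 10 states
  ((a+d)*d)+ = 12 states
  a ∪ c = 6 states
  ((a+d)*d)+(a ∪ c) = 18 states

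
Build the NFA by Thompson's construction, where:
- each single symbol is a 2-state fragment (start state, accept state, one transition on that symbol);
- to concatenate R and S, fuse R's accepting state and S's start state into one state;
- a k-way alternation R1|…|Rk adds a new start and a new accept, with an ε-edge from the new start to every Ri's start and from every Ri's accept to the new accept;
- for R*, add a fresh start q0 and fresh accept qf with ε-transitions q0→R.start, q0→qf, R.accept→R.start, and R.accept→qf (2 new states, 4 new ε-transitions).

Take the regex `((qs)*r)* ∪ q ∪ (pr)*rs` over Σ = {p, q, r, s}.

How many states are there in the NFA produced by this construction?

Recursing over subexpressions:
Each of the 8 symbol leaves contributes a 2-state fragment.
  qs — 3 states
  (qs)* — 5 states
  (qs)*r — 6 states
  ((qs)*r)* — 8 states
  pr — 3 states
  (pr)* — 5 states
  (pr)*rs — 7 states
  ((qs)*r)* ∪ q ∪ (pr)*rs — 19 states

19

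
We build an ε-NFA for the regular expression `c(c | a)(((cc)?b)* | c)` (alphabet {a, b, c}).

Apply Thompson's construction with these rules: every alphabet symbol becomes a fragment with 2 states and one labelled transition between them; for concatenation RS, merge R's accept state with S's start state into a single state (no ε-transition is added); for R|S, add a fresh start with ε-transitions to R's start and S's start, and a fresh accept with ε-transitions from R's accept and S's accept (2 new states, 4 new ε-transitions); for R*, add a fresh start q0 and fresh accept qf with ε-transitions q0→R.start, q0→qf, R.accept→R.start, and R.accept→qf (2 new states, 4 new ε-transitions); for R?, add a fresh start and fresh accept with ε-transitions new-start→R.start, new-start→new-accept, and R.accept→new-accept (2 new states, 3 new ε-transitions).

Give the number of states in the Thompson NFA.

18

Per subexpression:
Each of the 7 symbol leaves contributes a 2-state fragment.
  c | a = 6 states
  cc = 3 states
  (cc)? = 5 states
  (cc)?b = 6 states
  ((cc)?b)* = 8 states
  ((cc)?b)* | c = 12 states
  c(c | a)(((cc)?b)* | c) = 18 states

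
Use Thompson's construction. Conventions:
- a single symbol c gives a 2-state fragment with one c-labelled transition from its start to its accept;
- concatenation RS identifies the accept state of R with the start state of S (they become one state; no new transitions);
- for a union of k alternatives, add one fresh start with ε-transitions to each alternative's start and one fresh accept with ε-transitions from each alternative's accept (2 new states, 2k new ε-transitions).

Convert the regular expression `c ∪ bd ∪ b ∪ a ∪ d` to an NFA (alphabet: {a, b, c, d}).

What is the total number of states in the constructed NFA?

13

By structural recursion:
Each of the 6 symbol leaves contributes a 2-state fragment.
  bd : 3 states
  c ∪ bd ∪ b ∪ a ∪ d : 13 states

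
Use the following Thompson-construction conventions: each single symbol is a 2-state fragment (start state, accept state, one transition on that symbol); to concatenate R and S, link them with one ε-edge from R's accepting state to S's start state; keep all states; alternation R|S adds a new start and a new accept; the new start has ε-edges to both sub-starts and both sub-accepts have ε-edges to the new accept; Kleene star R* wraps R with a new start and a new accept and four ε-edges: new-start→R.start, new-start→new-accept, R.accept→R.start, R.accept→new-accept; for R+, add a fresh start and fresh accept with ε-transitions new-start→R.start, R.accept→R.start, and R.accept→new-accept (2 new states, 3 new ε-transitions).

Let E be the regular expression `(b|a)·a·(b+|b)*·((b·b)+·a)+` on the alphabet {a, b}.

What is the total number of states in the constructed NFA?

Bottom-up over the parse tree:
Each of the 8 symbol leaves contributes a 2-state fragment.
  b|a : 6 states
  b+ : 4 states
  b+|b : 8 states
  (b+|b)* : 10 states
  b·b : 4 states
  (b·b)+ : 6 states
  (b·b)+·a : 8 states
  ((b·b)+·a)+ : 10 states
  (b|a)·a·(b+|b)*·((b·b)+·a)+ : 28 states

28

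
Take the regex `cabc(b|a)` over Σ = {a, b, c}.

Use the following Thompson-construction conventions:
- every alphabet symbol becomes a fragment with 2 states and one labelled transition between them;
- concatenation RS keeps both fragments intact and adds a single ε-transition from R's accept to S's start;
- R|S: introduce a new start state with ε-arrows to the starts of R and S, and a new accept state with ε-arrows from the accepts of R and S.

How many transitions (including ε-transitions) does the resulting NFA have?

14

Building bottom-up:
Each of the 6 symbol leaves contributes 1 transition (1 symbol, 0 ε).
  b|a → 6 transitions (2 symbol, 4 ε)
  cabc(b|a) → 14 transitions (6 symbol, 8 ε)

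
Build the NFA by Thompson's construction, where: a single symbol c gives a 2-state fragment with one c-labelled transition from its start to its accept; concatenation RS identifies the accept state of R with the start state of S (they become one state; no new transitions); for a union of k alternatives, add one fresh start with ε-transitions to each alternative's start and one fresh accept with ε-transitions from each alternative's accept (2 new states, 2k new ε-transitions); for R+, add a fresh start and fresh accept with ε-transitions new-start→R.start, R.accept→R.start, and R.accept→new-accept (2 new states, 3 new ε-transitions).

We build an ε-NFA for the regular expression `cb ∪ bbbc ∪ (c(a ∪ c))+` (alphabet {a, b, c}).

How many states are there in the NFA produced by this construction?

19

Recursing over subexpressions:
Each of the 9 symbol leaves contributes a 2-state fragment.
  cb — 3 states
  bbbc — 5 states
  a ∪ c — 6 states
  c(a ∪ c) — 7 states
  (c(a ∪ c))+ — 9 states
  cb ∪ bbbc ∪ (c(a ∪ c))+ — 19 states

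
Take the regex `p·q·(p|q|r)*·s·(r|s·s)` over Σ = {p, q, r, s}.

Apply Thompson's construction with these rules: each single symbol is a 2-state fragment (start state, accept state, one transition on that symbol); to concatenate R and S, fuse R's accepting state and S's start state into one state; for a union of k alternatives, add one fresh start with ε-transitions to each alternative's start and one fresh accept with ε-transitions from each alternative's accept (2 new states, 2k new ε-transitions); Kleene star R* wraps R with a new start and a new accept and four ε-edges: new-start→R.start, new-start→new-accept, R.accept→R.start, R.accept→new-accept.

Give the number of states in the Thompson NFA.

19

Building bottom-up:
Each of the 9 symbol leaves contributes a 2-state fragment.
  p|q|r → 8 states
  (p|q|r)* → 10 states
  s·s → 3 states
  r|s·s → 7 states
  p·q·(p|q|r)*·s·(r|s·s) → 19 states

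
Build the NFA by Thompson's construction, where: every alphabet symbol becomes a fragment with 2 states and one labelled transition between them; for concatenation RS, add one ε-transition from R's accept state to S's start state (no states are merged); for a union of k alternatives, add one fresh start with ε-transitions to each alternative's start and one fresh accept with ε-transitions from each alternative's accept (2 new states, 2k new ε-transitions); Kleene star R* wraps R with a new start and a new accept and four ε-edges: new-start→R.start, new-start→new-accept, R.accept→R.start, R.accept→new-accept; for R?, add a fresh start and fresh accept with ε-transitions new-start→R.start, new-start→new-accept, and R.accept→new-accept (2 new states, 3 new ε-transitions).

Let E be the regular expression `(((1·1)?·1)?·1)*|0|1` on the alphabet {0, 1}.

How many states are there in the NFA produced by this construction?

Recursing over subexpressions:
Each of the 6 symbol leaves contributes a 2-state fragment.
  1·1 = 4 states
  (1·1)? = 6 states
  (1·1)?·1 = 8 states
  ((1·1)?·1)? = 10 states
  ((1·1)?·1)?·1 = 12 states
  (((1·1)?·1)?·1)* = 14 states
  (((1·1)?·1)?·1)*|0|1 = 20 states

20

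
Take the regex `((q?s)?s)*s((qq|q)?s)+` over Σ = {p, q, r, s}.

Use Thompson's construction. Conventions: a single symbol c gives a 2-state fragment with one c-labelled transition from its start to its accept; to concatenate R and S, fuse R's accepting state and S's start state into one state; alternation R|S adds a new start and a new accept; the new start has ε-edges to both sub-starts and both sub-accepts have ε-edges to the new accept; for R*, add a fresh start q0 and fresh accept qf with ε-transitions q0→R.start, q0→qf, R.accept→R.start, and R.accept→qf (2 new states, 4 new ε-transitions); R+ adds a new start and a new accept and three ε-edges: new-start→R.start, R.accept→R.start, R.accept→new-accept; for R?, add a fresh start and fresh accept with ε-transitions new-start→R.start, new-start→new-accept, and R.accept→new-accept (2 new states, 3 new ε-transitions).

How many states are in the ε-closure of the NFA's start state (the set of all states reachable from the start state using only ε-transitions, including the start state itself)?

Compute the ε-closure size of each fragment's start state recursively; a symbol fragment's start has no outgoing ε-edge, so its closure is just itself (size 1).
  q? : C = 1 (new start) + 1 (body) + 1 (new accept, via ε) = 3
  q?s : C = 3 + (1−1) = 3 (closure spills across the concat boundary because the left factor accepts ε)
  (q?s)? : new start has ε-edges to the inner start and to the new accept, so C = 2 + 3 = 5
  (q?s)?s : the left operand accepts ε, so the closure extends into the next operand (the shared merged state is already counted); C = 5 + (1−1) = 5
  ((q?s)?s)* : C = 1 (new start) + 5 (body) + 1 (new accept) = 7
  qq : C equals the left operand's closure size = 1 (its accept is not ε-reachable, so the closure stops there)
  qq|q : C = 1 + 1 + 1 = 3 (the new accept is not ε-reachable since no branch accepts ε)
  (qq|q)? : C = 1 (new start) + 3 (body) + 1 (new accept, via ε) = 5
  (qq|q)?s : C = 5 + (1−1) = 5 (closure spills across the concat boundary because the left factor accepts ε)
  ((qq|q)?s)+ : C = 1 + 5 = 6 (the body doesn't accept ε, so the new accept is not reached)
  ((q?s)?s)*s((qq|q)?s)+ : the left operand accepts ε, so the closure extends into the next operand (the shared merged state is already counted); C = 7 + (1−1) = 7

7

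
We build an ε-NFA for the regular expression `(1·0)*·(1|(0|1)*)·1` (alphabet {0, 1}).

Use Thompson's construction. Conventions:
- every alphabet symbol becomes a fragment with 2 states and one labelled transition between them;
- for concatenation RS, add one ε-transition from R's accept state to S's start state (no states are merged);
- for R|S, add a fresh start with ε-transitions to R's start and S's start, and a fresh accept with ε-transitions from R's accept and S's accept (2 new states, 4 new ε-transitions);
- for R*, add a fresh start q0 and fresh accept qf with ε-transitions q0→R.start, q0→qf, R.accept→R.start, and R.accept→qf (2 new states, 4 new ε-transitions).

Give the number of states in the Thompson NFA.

20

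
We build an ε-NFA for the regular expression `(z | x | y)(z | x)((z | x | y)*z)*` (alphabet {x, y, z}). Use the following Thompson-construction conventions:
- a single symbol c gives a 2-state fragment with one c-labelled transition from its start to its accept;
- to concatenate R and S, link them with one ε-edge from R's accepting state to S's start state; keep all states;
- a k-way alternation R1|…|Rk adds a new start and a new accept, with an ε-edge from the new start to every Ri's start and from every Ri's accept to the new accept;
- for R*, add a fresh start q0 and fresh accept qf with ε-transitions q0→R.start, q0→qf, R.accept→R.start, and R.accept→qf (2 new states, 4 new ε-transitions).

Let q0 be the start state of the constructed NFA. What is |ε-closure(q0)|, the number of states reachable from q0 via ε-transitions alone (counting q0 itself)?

Compute the ε-closure size of each fragment's start state recursively; a symbol fragment's start has no outgoing ε-edge, so its closure is just itself (size 1).
  z | x | y — new start ε-reaches every alternative's start; none of them accept ε, so the new accept is not reached: |ε-closure| = 1 + 1 + 1 + 1 = 4
  z | x — |ε-closure| = 1 + 1 + 1 = 3 (the new accept is not ε-reachable since no branch accepts ε)
  z | x | y — new start ε-reaches every alternative's start; none of them accept ε, so the new accept is not reached: |ε-closure| = 1 + 1 + 1 + 1 = 4
  (z | x | y)* — |ε-closure| = 1 (new start) + 4 (body) + 1 (new accept) = 6
  (z | x | y)*z — the left operand accepts ε, so the closure extends into the next operand (via the concat ε-link); |ε-closure| = 6 + 1 = 7
  ((z | x | y)*z)* — the star's fresh start ε-reaches both the body's start and the fresh accept: |ε-closure| = 2 + 7 = 9
  (z | x | y)(z | x)((z | x | y)*z)* — |ε-closure| equals the left operand's closure size = 4 (its accept is not ε-reachable, so the closure stops there)

4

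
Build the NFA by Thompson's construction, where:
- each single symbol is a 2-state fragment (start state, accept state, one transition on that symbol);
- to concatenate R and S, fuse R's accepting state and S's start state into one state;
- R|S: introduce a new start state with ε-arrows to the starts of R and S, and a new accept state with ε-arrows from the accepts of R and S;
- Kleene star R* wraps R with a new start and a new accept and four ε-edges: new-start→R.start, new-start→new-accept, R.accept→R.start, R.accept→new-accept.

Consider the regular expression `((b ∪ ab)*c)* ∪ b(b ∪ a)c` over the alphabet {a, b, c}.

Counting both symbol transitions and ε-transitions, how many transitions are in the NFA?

Per subexpression:
Each of the 8 symbol leaves contributes 1 transition (1 symbol, 0 ε).
  ab = 2 transitions (2 symbol, 0 ε)
  b ∪ ab = 7 transitions (3 symbol, 4 ε)
  (b ∪ ab)* = 11 transitions (3 symbol, 8 ε)
  (b ∪ ab)*c = 12 transitions (4 symbol, 8 ε)
  ((b ∪ ab)*c)* = 16 transitions (4 symbol, 12 ε)
  b ∪ a = 6 transitions (2 symbol, 4 ε)
  b(b ∪ a)c = 8 transitions (4 symbol, 4 ε)
  ((b ∪ ab)*c)* ∪ b(b ∪ a)c = 28 transitions (8 symbol, 20 ε)

28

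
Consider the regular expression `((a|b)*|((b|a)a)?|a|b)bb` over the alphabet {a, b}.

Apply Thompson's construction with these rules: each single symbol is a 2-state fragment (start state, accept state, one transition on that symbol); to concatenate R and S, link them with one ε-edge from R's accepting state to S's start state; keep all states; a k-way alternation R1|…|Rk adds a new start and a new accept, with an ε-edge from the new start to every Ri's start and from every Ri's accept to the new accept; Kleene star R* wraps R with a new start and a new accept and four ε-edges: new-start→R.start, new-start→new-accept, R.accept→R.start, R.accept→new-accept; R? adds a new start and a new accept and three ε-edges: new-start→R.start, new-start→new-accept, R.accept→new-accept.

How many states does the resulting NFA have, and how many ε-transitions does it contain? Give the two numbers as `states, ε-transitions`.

28, 26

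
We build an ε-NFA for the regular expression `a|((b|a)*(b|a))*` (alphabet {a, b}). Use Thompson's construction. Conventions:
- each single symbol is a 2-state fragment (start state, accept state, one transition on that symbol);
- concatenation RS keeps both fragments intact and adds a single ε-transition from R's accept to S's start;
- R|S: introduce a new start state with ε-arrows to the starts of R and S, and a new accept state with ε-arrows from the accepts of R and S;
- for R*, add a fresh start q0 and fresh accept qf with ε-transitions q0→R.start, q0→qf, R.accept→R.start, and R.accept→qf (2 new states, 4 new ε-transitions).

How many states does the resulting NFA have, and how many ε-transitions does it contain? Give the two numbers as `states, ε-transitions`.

Recursing over subexpressions:
Each of the 5 symbol leaves contributes 2 states and 0 ε-transitions.
  b|a → 6 states, 4 ε-transitions
  (b|a)* → 8 states, 8 ε-transitions
  b|a → 6 states, 4 ε-transitions
  (b|a)*(b|a) → 14 states, 13 ε-transitions
  ((b|a)*(b|a))* → 16 states, 17 ε-transitions
  a|((b|a)*(b|a))* → 20 states, 21 ε-transitions

20, 21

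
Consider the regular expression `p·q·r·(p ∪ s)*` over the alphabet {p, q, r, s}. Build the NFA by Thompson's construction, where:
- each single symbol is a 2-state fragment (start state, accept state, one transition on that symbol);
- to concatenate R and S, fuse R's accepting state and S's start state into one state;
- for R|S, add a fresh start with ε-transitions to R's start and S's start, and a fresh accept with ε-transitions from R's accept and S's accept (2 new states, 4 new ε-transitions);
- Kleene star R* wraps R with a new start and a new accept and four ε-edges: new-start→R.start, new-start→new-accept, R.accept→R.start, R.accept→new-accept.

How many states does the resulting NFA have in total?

Per subexpression:
Each of the 5 symbol leaves contributes a 2-state fragment.
  p ∪ s → 6 states
  (p ∪ s)* → 8 states
  p·q·r·(p ∪ s)* → 11 states

11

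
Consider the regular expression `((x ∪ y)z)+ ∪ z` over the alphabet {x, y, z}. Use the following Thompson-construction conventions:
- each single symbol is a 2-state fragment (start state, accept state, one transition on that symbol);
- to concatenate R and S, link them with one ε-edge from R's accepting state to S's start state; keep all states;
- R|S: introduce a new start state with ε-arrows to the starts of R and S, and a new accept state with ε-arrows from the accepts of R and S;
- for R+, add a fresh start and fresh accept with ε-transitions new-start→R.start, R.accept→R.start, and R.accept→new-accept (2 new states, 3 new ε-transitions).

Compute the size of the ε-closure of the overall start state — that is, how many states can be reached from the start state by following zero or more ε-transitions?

6

Compute the ε-closure size of each fragment's start state recursively; a symbol fragment's start has no outgoing ε-edge, so its closure is just itself (size 1).
  x ∪ y — C = 1 + 1 + 1 = 3 (the new accept is not ε-reachable since no branch accepts ε)
  (x ∪ y)z — same as the first factor's closure: C = 3
  ((x ∪ y)z)+ — C = 1 + 3 = 4 (the body doesn't accept ε, so the new accept is not reached)
  ((x ∪ y)z)+ ∪ z — new start ε-reaches every alternative's start; none of them accept ε, so the new accept is not reached: C = 1 + 4 + 1 = 6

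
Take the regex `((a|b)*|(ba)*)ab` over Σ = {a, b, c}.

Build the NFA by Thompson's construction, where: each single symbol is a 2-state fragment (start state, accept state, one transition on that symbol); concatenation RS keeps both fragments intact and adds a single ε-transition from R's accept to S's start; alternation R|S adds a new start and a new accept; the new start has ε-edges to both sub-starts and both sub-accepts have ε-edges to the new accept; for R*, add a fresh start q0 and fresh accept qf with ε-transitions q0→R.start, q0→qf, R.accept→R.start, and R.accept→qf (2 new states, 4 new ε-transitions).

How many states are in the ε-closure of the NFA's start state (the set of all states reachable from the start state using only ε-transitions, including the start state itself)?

11

Let C(F) = |ε-closure(F.start)| within fragment F, and note whether F accepts ε. Symbol fragments have C = 1 and do not accept ε. Then:
  a|b : new start ε-reaches every alternative's start; none of them accept ε, so the new accept is not reached: C = 1 + 1 + 1 = 3
  (a|b)* : the star's fresh start ε-reaches both the body's start and the fresh accept: C = 2 + 3 = 5
  ba : same as the first factor's closure: C = 1
  (ba)* : new start has ε-edges to the inner start and to the new accept, so C = 2 + 1 = 3
  (a|b)*|(ba)* : C = 1 (new start) + (5 + 3) + 1 (new accept, since some branch ε-reaches its own accept) = 10
  ((a|b)*|(ba)*)ab : C = 10 + 1 = 11 (closure spills across the concat boundary because the left factor accepts ε)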